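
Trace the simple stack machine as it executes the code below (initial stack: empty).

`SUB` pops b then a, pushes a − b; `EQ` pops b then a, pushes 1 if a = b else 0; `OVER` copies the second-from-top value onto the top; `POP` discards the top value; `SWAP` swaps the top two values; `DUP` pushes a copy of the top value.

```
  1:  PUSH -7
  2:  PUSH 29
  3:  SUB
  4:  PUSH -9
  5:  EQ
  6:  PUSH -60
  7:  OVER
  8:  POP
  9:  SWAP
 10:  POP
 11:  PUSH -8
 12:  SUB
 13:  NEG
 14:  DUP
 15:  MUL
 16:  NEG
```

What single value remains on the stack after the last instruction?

-2704

PUSH -7   [-7]
PUSH 29   [-7, 29]
SUB       [-36]
PUSH -9   [-36, -9]
EQ        [0]
PUSH -60  [0, -60]
OVER      [0, -60, 0]
POP       [0, -60]
SWAP      [-60, 0]
POP       [-60]
PUSH -8   [-60, -8]
SUB       [-52]
NEG       [52]
DUP       [52, 52]
MUL       [2704]
NEG       [-2704]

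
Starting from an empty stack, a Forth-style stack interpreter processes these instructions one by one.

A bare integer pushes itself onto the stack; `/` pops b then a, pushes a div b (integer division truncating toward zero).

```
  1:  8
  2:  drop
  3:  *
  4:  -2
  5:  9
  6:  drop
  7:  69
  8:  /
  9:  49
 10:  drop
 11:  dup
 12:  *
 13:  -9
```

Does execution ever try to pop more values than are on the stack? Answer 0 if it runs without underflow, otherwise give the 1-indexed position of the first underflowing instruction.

3

8    -> [8]
drop -> []
*  — needs 2 operands, stack has 0 → underflow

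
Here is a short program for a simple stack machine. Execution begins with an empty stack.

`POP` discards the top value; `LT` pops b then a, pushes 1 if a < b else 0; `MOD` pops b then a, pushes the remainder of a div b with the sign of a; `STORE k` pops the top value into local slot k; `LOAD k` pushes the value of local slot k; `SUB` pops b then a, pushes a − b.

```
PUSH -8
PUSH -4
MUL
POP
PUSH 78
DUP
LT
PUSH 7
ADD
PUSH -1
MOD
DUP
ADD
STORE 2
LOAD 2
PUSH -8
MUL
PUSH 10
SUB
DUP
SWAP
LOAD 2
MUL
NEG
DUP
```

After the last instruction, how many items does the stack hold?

3

PUSH -8  [-8]
PUSH -4  [-8, -4]
MUL      [32]
POP      []
PUSH 78  [78]
DUP      [78, 78]
LT       [0]
PUSH 7   [0, 7]
ADD      [7]
PUSH -1  [7, -1]
MOD      [0]
DUP      [0, 0]
ADD      [0]
STORE 2  []
LOAD 2   [0]
PUSH -8  [0, -8]
MUL      [0]
PUSH 10  [0, 10]
SUB      [-10]
DUP      [-10, -10]
SWAP     [-10, -10]
LOAD 2   [-10, -10, 0]
MUL      [-10, 0]
NEG      [-10, 0]
DUP      [-10, 0, 0]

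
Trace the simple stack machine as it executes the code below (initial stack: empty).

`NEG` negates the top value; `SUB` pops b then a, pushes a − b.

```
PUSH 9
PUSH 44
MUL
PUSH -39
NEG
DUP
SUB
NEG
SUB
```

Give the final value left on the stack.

396

PUSH 9    9
PUSH 44   9 44
MUL       396
PUSH -39  396 -39
NEG       396 39
DUP       396 39 39
SUB       396 0
NEG       396 0
SUB       396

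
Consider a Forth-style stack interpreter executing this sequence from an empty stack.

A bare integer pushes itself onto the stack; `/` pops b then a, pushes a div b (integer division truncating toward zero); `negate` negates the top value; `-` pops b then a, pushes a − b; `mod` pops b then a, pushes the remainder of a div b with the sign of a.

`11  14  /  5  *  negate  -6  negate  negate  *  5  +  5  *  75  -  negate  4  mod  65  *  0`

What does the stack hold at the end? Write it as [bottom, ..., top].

11     : [11]
14     : [11, 14]
/      : [0]
5      : [0, 5]
*      : [0]
negate : [0]
-6     : [0, -6]
negate : [0, 6]
negate : [0, -6]
*      : [0]
5      : [0, 5]
+      : [5]
5      : [5, 5]
*      : [25]
75     : [25, 75]
-      : [-50]
negate : [50]
4      : [50, 4]
mod    : [2]
65     : [2, 65]
*      : [130]
0      : [130, 0]

[130, 0]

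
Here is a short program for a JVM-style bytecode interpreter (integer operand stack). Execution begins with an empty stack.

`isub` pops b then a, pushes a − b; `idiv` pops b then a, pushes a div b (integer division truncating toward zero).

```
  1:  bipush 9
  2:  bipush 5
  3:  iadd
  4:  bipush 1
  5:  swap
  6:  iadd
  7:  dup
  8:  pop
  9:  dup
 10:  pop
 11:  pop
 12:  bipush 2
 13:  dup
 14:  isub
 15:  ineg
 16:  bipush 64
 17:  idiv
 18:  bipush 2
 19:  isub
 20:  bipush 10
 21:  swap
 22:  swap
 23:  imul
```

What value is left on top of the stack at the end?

-20

bipush 9  -> [9]
bipush 5  -> [9, 5]
iadd      -> [14]
bipush 1  -> [14, 1]
swap      -> [1, 14]
iadd      -> [15]
dup       -> [15, 15]
pop       -> [15]
dup       -> [15, 15]
pop       -> [15]
pop       -> []
bipush 2  -> [2]
dup       -> [2, 2]
isub      -> [0]
ineg      -> [0]
bipush 64 -> [0, 64]
idiv      -> [0]
bipush 2  -> [0, 2]
isub      -> [-2]
bipush 10 -> [-2, 10]
swap      -> [10, -2]
swap      -> [-2, 10]
imul      -> [-20]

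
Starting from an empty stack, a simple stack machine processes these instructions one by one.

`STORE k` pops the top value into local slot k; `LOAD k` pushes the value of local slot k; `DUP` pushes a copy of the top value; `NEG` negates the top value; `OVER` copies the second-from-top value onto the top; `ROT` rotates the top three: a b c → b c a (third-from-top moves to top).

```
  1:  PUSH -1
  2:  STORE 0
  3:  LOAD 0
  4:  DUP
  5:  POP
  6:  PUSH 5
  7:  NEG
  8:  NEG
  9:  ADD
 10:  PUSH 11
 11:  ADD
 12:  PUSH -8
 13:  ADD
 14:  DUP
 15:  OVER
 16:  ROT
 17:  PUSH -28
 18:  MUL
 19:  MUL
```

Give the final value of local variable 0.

PUSH -1  -> -1
STORE 0  -> (empty)
LOAD 0   -> -1
DUP      -> -1 -1
POP      -> -1
PUSH 5   -> -1 5
NEG      -> -1 -5
NEG      -> -1 5
ADD      -> 4
PUSH 11  -> 4 11
ADD      -> 15
PUSH -8  -> 15 -8
ADD      -> 7
DUP      -> 7 7
OVER     -> 7 7 7
ROT      -> 7 7 7
PUSH -28 -> 7 7 7 -28
MUL      -> 7 7 -196
MUL      -> 7 -1372

-1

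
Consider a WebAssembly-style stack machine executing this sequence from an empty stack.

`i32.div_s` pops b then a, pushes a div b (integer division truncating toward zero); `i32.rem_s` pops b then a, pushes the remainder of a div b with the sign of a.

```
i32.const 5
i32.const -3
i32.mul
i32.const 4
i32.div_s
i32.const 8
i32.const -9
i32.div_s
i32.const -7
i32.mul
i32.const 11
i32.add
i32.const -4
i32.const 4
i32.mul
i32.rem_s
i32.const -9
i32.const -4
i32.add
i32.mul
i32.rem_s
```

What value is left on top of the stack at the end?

i32.const 5  → 5
i32.const -3 → 5 -3
i32.mul      → -15
i32.const 4  → -15 4
i32.div_s    → -3
i32.const 8  → -3 8
i32.const -9 → -3 8 -9
i32.div_s    → -3 0
i32.const -7 → -3 0 -7
i32.mul      → -3 0
i32.const 11 → -3 0 11
i32.add      → -3 11
i32.const -4 → -3 11 -4
i32.const 4  → -3 11 -4 4
i32.mul      → -3 11 -16
i32.rem_s    → -3 11
i32.const -9 → -3 11 -9
i32.const -4 → -3 11 -9 -4
i32.add      → -3 11 -13
i32.mul      → -3 -143
i32.rem_s    → -3

-3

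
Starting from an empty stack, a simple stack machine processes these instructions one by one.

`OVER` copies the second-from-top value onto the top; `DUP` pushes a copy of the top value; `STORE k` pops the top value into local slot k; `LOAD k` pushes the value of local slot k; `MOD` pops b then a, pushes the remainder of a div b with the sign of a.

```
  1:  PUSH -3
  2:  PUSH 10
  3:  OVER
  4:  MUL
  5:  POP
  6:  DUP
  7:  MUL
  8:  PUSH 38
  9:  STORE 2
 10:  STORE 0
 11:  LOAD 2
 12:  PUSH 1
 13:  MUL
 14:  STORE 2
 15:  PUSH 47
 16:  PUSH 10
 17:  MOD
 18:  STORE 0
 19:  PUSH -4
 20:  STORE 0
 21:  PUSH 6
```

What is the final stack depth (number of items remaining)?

PUSH -3 → [-3]
PUSH 10 → [-3, 10]
OVER    → [-3, 10, -3]
MUL     → [-3, -30]
POP     → [-3]
DUP     → [-3, -3]
MUL     → [9]
PUSH 38 → [9, 38]
STORE 2 → [9]
STORE 0 → []
LOAD 2  → [38]
PUSH 1  → [38, 1]
MUL     → [38]
STORE 2 → []
PUSH 47 → [47]
PUSH 10 → [47, 10]
MOD     → [7]
STORE 0 → []
PUSH -4 → [-4]
STORE 0 → []
PUSH 6  → [6]

1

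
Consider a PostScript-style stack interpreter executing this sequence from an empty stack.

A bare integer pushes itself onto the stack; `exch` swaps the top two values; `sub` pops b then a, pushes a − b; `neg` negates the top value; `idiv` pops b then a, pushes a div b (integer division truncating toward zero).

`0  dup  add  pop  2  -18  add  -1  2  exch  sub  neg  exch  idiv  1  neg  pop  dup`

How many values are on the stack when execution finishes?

0    : 0
dup  : 0 0
add  : 0
pop  : (empty)
2    : 2
-18  : 2 -18
add  : -16
-1   : -16 -1
2    : -16 -1 2
exch : -16 2 -1
sub  : -16 3
neg  : -16 -3
exch : -3 -16
idiv : 0
1    : 0 1
neg  : 0 -1
pop  : 0
dup  : 0 0

2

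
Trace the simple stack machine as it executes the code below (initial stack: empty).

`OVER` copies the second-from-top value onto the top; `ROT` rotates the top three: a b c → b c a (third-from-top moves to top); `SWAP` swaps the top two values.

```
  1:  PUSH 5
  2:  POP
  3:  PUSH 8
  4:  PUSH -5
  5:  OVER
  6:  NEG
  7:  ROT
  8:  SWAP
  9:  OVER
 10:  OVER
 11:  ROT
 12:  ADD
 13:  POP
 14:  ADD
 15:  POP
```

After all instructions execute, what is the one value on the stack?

-5

PUSH 5  → [5]
POP     → []
PUSH 8  → [8]
PUSH -5 → [8, -5]
OVER    → [8, -5, 8]
NEG     → [8, -5, -8]
ROT     → [-5, -8, 8]
SWAP    → [-5, 8, -8]
OVER    → [-5, 8, -8, 8]
OVER    → [-5, 8, -8, 8, -8]
ROT     → [-5, 8, 8, -8, -8]
ADD     → [-5, 8, 8, -16]
POP     → [-5, 8, 8]
ADD     → [-5, 16]
POP     → [-5]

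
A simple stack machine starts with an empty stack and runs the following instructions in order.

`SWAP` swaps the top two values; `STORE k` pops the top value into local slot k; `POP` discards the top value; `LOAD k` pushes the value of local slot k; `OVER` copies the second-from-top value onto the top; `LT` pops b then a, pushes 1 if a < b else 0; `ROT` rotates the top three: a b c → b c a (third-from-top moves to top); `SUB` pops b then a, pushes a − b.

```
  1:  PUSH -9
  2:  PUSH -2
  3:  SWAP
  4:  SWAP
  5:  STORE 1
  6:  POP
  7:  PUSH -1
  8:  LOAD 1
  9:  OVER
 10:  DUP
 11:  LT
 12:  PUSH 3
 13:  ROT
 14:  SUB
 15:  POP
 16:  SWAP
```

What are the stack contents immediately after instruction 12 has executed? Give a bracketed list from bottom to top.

PUSH -9 : -9
PUSH -2 : -9 -2
SWAP    : -2 -9
SWAP    : -9 -2
STORE 1 : -9
POP     : (empty)
PUSH -1 : -1
LOAD 1  : -1 -2
OVER    : -1 -2 -1
DUP     : -1 -2 -1 -1
LT      : -1 -2 0
PUSH 3  : -1 -2 0 3

[-1, -2, 0, 3]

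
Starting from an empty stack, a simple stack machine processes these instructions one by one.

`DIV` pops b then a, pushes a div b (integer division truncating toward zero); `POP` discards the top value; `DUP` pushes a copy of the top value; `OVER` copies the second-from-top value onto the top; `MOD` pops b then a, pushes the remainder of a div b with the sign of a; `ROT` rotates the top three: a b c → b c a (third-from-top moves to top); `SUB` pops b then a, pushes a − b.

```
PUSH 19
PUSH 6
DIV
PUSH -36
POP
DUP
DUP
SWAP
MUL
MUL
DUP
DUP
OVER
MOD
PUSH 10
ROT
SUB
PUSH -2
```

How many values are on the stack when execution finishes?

PUSH 19  : 19
PUSH 6   : 19 6
DIV      : 3
PUSH -36 : 3 -36
POP      : 3
DUP      : 3 3
DUP      : 3 3 3
SWAP     : 3 3 3
MUL      : 3 9
MUL      : 27
DUP      : 27 27
DUP      : 27 27 27
OVER     : 27 27 27 27
MOD      : 27 27 0
PUSH 10  : 27 27 0 10
ROT      : 27 0 10 27
SUB      : 27 0 -17
PUSH -2  : 27 0 -17 -2

4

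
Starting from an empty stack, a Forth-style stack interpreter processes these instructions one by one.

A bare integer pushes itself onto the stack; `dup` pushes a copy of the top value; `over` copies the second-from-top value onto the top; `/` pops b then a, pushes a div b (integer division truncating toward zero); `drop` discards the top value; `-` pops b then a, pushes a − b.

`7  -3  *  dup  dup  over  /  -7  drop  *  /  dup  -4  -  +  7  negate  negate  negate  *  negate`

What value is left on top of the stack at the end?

42

7      → 7
-3     → 7 -3
*      → -21
dup    → -21 -21
dup    → -21 -21 -21
over   → -21 -21 -21 -21
/      → -21 -21 1
-7     → -21 -21 1 -7
drop   → -21 -21 1
*      → -21 -21
/      → 1
dup    → 1 1
-4     → 1 1 -4
-      → 1 5
+      → 6
7      → 6 7
negate → 6 -7
negate → 6 7
negate → 6 -7
*      → -42
negate → 42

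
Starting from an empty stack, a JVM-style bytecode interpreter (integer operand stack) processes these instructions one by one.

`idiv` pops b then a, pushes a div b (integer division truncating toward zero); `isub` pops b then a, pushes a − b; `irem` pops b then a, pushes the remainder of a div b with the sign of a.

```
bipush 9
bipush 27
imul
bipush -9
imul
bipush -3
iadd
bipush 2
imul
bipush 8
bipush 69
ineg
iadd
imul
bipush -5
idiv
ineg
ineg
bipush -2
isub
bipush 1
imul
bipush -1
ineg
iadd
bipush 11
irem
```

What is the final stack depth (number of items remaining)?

bipush 9  -> 9
bipush 27 -> 9 27
imul      -> 243
bipush -9 -> 243 -9
imul      -> -2187
bipush -3 -> -2187 -3
iadd      -> -2190
bipush 2  -> -2190 2
imul      -> -4380
bipush 8  -> -4380 8
bipush 69 -> -4380 8 69
ineg      -> -4380 8 -69
iadd      -> -4380 -61
imul      -> 267180
bipush -5 -> 267180 -5
idiv      -> -53436
ineg      -> 53436
ineg      -> -53436
bipush -2 -> -53436 -2
isub      -> -53434
bipush 1  -> -53434 1
imul      -> -53434
bipush -1 -> -53434 -1
ineg      -> -53434 1
iadd      -> -53433
bipush 11 -> -53433 11
irem      -> -6

1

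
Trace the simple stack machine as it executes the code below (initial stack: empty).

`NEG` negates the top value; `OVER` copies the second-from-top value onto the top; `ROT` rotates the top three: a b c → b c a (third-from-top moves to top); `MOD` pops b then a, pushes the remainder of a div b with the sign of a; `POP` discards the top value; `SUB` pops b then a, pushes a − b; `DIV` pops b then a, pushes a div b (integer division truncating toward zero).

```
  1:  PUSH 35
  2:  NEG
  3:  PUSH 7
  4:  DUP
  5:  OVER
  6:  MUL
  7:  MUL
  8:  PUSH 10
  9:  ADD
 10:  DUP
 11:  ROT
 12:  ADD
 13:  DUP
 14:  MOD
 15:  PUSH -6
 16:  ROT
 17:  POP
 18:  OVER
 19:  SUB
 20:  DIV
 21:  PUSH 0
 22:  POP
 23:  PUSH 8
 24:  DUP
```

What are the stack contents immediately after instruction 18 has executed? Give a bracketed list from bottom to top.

[0, -6, 0]

PUSH 35 : [35]
NEG     : [-35]
PUSH 7  : [-35, 7]
DUP     : [-35, 7, 7]
OVER    : [-35, 7, 7, 7]
MUL     : [-35, 7, 49]
MUL     : [-35, 343]
PUSH 10 : [-35, 343, 10]
ADD     : [-35, 353]
DUP     : [-35, 353, 353]
ROT     : [353, 353, -35]
ADD     : [353, 318]
DUP     : [353, 318, 318]
MOD     : [353, 0]
PUSH -6 : [353, 0, -6]
ROT     : [0, -6, 353]
POP     : [0, -6]
OVER    : [0, -6, 0]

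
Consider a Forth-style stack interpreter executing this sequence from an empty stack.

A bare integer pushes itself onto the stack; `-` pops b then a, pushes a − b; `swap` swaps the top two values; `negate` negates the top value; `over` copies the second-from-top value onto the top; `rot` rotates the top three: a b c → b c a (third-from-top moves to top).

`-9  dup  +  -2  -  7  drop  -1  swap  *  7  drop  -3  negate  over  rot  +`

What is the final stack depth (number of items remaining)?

2

-9     : -9
dup    : -9 -9
+      : -18
-2     : -18 -2
-      : -16
7      : -16 7
drop   : -16
-1     : -16 -1
swap   : -1 -16
*      : 16
7      : 16 7
drop   : 16
-3     : 16 -3
negate : 16 3
over   : 16 3 16
rot    : 3 16 16
+      : 3 32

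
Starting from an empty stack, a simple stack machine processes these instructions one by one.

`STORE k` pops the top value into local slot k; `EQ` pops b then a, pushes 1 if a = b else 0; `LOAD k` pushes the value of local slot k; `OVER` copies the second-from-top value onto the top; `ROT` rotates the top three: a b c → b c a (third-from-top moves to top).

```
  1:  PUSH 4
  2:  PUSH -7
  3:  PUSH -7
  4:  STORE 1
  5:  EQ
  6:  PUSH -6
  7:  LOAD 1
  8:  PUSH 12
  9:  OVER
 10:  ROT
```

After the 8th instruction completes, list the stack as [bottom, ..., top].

PUSH 4   4
PUSH -7  4 -7
PUSH -7  4 -7 -7
STORE 1  4 -7
EQ       0
PUSH -6  0 -6
LOAD 1   0 -6 -7
PUSH 12  0 -6 -7 12

[0, -6, -7, 12]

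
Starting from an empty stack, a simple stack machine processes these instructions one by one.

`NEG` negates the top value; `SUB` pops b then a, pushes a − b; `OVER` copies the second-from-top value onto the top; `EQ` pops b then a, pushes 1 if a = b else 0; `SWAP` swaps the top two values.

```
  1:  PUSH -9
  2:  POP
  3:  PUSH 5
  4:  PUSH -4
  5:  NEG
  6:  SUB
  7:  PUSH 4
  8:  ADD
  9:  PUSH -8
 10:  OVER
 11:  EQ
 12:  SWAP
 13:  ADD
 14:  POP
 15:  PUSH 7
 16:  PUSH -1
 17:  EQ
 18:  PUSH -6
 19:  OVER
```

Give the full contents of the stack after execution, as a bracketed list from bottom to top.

[0, -6, 0]

PUSH -9  -9
POP      (empty)
PUSH 5   5
PUSH -4  5 -4
NEG      5 4
SUB      1
PUSH 4   1 4
ADD      5
PUSH -8  5 -8
OVER     5 -8 5
EQ       5 0
SWAP     0 5
ADD      5
POP      (empty)
PUSH 7   7
PUSH -1  7 -1
EQ       0
PUSH -6  0 -6
OVER     0 -6 0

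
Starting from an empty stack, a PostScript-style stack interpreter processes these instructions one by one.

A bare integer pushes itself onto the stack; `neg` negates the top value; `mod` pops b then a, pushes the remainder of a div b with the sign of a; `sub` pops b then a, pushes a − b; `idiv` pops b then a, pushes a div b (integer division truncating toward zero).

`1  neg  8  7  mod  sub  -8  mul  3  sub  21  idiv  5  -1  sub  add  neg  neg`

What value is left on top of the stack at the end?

6

1    : [1]
neg  : [-1]
8    : [-1, 8]
7    : [-1, 8, 7]
mod  : [-1, 1]
sub  : [-2]
-8   : [-2, -8]
mul  : [16]
3    : [16, 3]
sub  : [13]
21   : [13, 21]
idiv : [0]
5    : [0, 5]
-1   : [0, 5, -1]
sub  : [0, 6]
add  : [6]
neg  : [-6]
neg  : [6]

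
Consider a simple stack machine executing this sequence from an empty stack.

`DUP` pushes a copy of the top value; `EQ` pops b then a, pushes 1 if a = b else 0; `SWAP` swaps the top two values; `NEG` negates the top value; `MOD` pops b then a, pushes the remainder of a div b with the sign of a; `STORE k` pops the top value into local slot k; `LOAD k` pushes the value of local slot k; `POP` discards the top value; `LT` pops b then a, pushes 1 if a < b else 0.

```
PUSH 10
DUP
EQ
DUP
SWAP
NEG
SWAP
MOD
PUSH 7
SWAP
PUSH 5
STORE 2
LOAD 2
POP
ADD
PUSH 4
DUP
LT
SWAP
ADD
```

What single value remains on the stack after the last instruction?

PUSH 10 → [10]
DUP     → [10, 10]
EQ      → [1]
DUP     → [1, 1]
SWAP    → [1, 1]
NEG     → [1, -1]
SWAP    → [-1, 1]
MOD     → [0]
PUSH 7  → [0, 7]
SWAP    → [7, 0]
PUSH 5  → [7, 0, 5]
STORE 2 → [7, 0]
LOAD 2  → [7, 0, 5]
POP     → [7, 0]
ADD     → [7]
PUSH 4  → [7, 4]
DUP     → [7, 4, 4]
LT      → [7, 0]
SWAP    → [0, 7]
ADD     → [7]

7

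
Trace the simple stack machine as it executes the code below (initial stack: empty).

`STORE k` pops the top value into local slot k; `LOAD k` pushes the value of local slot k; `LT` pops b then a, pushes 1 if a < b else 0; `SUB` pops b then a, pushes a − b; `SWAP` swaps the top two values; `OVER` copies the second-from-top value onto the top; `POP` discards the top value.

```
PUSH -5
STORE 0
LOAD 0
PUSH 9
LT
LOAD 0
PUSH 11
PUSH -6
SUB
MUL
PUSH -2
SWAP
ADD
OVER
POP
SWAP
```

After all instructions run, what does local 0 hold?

PUSH -5 → [-5]
STORE 0 → []
LOAD 0  → [-5]
PUSH 9  → [-5, 9]
LT      → [1]
LOAD 0  → [1, -5]
PUSH 11 → [1, -5, 11]
PUSH -6 → [1, -5, 11, -6]
SUB     → [1, -5, 17]
MUL     → [1, -85]
PUSH -2 → [1, -85, -2]
SWAP    → [1, -2, -85]
ADD     → [1, -87]
OVER    → [1, -87, 1]
POP     → [1, -87]
SWAP    → [-87, 1]

-5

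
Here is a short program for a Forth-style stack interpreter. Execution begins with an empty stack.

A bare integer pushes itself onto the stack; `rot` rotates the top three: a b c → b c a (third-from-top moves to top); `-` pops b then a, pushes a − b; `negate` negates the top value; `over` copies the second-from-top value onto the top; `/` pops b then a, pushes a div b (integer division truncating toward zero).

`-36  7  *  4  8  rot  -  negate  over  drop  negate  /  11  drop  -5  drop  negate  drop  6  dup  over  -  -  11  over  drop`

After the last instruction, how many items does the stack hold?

2

-36    : -36
7      : -36 7
*      : -252
4      : -252 4
8      : -252 4 8
rot    : 4 8 -252
-      : 4 260
negate : 4 -260
over   : 4 -260 4
drop   : 4 -260
negate : 4 260
/      : 0
11     : 0 11
drop   : 0
-5     : 0 -5
drop   : 0
negate : 0
drop   : (empty)
6      : 6
dup    : 6 6
over   : 6 6 6
-      : 6 0
-      : 6
11     : 6 11
over   : 6 11 6
drop   : 6 11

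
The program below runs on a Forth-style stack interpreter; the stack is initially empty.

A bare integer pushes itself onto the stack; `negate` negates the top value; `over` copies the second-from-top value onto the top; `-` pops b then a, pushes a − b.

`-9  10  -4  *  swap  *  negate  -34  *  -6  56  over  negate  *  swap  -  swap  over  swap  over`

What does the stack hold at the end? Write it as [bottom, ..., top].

[342, 342, 12240, 342]

-9     -> [-9]
10     -> [-9, 10]
-4     -> [-9, 10, -4]
*      -> [-9, -40]
swap   -> [-40, -9]
*      -> [360]
negate -> [-360]
-34    -> [-360, -34]
*      -> [12240]
-6     -> [12240, -6]
56     -> [12240, -6, 56]
over   -> [12240, -6, 56, -6]
negate -> [12240, -6, 56, 6]
*      -> [12240, -6, 336]
swap   -> [12240, 336, -6]
-      -> [12240, 342]
swap   -> [342, 12240]
over   -> [342, 12240, 342]
swap   -> [342, 342, 12240]
over   -> [342, 342, 12240, 342]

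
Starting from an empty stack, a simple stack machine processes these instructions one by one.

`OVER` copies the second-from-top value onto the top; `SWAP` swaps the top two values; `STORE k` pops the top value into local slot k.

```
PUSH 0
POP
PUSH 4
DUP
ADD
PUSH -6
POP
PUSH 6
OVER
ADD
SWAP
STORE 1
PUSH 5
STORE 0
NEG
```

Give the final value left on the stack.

-14

PUSH 0  → 0
POP     → (empty)
PUSH 4  → 4
DUP     → 4 4
ADD     → 8
PUSH -6 → 8 -6
POP     → 8
PUSH 6  → 8 6
OVER    → 8 6 8
ADD     → 8 14
SWAP    → 14 8
STORE 1 → 14
PUSH 5  → 14 5
STORE 0 → 14
NEG     → -14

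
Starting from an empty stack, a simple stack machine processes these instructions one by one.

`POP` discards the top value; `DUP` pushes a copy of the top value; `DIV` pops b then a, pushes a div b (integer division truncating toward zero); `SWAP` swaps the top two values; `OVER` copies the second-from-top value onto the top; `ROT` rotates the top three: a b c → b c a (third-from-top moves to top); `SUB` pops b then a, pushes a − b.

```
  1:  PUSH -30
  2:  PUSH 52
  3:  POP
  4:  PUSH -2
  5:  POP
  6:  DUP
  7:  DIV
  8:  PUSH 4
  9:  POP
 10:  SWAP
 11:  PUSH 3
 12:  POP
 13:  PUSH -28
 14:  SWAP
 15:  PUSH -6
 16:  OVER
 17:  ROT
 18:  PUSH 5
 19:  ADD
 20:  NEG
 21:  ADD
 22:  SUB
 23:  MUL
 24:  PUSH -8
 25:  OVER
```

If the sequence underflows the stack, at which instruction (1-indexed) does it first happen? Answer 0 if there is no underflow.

10

PUSH -30 : -30
PUSH 52  : -30 52
POP      : -30
PUSH -2  : -30 -2
POP      : -30
DUP      : -30 -30
DIV      : 1
PUSH 4   : 1 4
POP      : 1
SWAP  — needs 2 operands, stack has 1 → underflow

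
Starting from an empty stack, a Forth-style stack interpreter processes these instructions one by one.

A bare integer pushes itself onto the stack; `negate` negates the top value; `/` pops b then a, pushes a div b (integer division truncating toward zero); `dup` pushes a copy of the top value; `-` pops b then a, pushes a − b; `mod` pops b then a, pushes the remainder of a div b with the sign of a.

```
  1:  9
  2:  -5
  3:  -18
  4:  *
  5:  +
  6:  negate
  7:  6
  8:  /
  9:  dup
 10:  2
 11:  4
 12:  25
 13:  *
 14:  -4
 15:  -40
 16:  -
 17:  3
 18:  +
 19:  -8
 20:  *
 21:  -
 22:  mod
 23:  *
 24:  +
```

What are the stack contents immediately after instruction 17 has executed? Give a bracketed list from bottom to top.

[-16, -16, 2, 100, 36, 3]

9       [9]
-5      [9, -5]
-18     [9, -5, -18]
*       [9, 90]
+       [99]
negate  [-99]
6       [-99, 6]
/       [-16]
dup     [-16, -16]
2       [-16, -16, 2]
4       [-16, -16, 2, 4]
25      [-16, -16, 2, 4, 25]
*       [-16, -16, 2, 100]
-4      [-16, -16, 2, 100, -4]
-40     [-16, -16, 2, 100, -4, -40]
-       [-16, -16, 2, 100, 36]
3       [-16, -16, 2, 100, 36, 3]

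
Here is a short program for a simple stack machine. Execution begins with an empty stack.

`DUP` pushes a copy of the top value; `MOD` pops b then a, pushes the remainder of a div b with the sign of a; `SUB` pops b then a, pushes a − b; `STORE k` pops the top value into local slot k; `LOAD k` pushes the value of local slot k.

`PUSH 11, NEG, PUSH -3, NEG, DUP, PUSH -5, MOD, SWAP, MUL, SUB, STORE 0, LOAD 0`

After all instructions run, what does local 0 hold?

-20

PUSH 11  [11]
NEG      [-11]
PUSH -3  [-11, -3]
NEG      [-11, 3]
DUP      [-11, 3, 3]
PUSH -5  [-11, 3, 3, -5]
MOD      [-11, 3, 3]
SWAP     [-11, 3, 3]
MUL      [-11, 9]
SUB      [-20]
STORE 0  []
LOAD 0   [-20]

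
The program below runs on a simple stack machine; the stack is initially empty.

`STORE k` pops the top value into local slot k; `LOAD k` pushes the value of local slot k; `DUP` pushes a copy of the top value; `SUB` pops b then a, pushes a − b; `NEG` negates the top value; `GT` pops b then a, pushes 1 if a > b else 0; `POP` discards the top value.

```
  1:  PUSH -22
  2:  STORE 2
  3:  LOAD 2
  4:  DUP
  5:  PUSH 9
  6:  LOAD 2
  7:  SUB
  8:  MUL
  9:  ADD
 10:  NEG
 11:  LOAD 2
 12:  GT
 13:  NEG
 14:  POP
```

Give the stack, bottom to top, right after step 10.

[704]

PUSH -22 -> -22
STORE 2  -> (empty)
LOAD 2   -> -22
DUP      -> -22 -22
PUSH 9   -> -22 -22 9
LOAD 2   -> -22 -22 9 -22
SUB      -> -22 -22 31
MUL      -> -22 -682
ADD      -> -704
NEG      -> 704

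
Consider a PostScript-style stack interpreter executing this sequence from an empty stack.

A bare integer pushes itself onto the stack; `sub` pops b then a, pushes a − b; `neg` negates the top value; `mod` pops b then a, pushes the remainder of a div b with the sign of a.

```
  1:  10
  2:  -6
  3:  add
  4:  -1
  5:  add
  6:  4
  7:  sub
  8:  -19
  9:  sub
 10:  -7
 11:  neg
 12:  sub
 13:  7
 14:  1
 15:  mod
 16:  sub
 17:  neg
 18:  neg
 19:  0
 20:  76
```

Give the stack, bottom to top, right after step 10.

10  → 10
-6  → 10 -6
add → 4
-1  → 4 -1
add → 3
4   → 3 4
sub → -1
-19 → -1 -19
sub → 18
-7  → 18 -7

[18, -7]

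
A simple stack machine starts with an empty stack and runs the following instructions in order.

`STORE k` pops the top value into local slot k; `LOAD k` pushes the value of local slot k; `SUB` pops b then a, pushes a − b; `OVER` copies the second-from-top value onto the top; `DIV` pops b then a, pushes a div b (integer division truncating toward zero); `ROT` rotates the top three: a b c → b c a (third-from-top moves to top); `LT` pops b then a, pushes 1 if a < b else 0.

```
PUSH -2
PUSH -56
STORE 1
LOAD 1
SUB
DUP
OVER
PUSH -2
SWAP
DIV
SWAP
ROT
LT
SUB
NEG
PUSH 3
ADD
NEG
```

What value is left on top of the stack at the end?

-3

PUSH -2   -2
PUSH -56  -2 -56
STORE 1   -2
LOAD 1    -2 -56
SUB       54
DUP       54 54
OVER      54 54 54
PUSH -2   54 54 54 -2
SWAP      54 54 -2 54
DIV       54 54 0
SWAP      54 0 54
ROT       0 54 54
LT        0 0
SUB       0
NEG       0
PUSH 3    0 3
ADD       3
NEG       -3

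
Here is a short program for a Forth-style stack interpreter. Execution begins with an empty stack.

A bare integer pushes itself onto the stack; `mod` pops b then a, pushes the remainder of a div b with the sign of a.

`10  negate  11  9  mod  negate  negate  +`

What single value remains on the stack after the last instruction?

10     -> 10
negate -> -10
11     -> -10 11
9      -> -10 11 9
mod    -> -10 2
negate -> -10 -2
negate -> -10 2
+      -> -8

-8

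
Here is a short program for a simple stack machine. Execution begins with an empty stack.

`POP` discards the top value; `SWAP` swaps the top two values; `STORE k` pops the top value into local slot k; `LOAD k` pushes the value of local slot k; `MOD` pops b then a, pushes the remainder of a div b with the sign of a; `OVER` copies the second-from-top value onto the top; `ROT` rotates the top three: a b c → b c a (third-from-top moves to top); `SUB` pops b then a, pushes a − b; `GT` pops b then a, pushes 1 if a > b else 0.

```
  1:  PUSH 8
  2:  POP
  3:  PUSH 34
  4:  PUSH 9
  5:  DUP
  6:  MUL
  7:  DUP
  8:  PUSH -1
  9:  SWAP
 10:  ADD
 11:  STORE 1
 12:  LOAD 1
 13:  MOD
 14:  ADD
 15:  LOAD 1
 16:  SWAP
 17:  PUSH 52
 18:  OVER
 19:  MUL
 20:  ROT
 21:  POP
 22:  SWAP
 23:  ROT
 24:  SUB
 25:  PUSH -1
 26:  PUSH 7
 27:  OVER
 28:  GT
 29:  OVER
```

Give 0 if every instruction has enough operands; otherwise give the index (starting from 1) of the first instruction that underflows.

23

PUSH 8  -> [8]
POP     -> []
PUSH 34 -> [34]
PUSH 9  -> [34, 9]
DUP     -> [34, 9, 9]
MUL     -> [34, 81]
DUP     -> [34, 81, 81]
PUSH -1 -> [34, 81, 81, -1]
SWAP    -> [34, 81, -1, 81]
ADD     -> [34, 81, 80]
STORE 1 -> [34, 81]
LOAD 1  -> [34, 81, 80]
MOD     -> [34, 1]
ADD     -> [35]
LOAD 1  -> [35, 80]
SWAP    -> [80, 35]
PUSH 52 -> [80, 35, 52]
OVER    -> [80, 35, 52, 35]
MUL     -> [80, 35, 1820]
ROT     -> [35, 1820, 80]
POP     -> [35, 1820]
SWAP    -> [1820, 35]
ROT  — needs 3 operands, stack has 2 → underflow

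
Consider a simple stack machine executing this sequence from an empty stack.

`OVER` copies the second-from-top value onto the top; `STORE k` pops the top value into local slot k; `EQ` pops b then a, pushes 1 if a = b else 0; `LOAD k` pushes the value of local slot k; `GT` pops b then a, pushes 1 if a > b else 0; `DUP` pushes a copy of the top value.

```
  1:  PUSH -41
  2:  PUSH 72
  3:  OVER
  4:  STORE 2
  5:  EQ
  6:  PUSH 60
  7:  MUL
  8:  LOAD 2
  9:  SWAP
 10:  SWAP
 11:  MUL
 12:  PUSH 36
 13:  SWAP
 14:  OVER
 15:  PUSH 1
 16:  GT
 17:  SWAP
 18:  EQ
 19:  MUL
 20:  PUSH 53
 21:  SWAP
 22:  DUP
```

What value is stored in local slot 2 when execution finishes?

-41

PUSH -41  -41
PUSH 72   -41 72
OVER      -41 72 -41
STORE 2   -41 72
EQ        0
PUSH 60   0 60
MUL       0
LOAD 2    0 -41
SWAP      -41 0
SWAP      0 -41
MUL       0
PUSH 36   0 36
SWAP      36 0
OVER      36 0 36
PUSH 1    36 0 36 1
GT        36 0 1
SWAP      36 1 0
EQ        36 0
MUL       0
PUSH 53   0 53
SWAP      53 0
DUP       53 0 0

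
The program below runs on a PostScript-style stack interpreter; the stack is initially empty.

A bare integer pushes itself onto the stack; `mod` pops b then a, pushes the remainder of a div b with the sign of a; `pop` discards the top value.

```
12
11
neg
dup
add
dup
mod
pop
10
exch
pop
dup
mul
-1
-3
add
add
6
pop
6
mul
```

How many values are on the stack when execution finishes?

1

12   : 12
11   : 12 11
neg  : 12 -11
dup  : 12 -11 -11
add  : 12 -22
dup  : 12 -22 -22
mod  : 12 0
pop  : 12
10   : 12 10
exch : 10 12
pop  : 10
dup  : 10 10
mul  : 100
-1   : 100 -1
-3   : 100 -1 -3
add  : 100 -4
add  : 96
6    : 96 6
pop  : 96
6    : 96 6
mul  : 576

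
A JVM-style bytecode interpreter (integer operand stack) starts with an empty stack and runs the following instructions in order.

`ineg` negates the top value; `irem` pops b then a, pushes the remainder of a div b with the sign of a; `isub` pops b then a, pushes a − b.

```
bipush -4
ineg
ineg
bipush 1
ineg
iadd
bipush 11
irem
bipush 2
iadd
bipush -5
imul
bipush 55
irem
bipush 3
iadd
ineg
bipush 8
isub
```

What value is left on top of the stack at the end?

bipush -4 : -4
ineg      : 4
ineg      : -4
bipush 1  : -4 1
ineg      : -4 -1
iadd      : -5
bipush 11 : -5 11
irem      : -5
bipush 2  : -5 2
iadd      : -3
bipush -5 : -3 -5
imul      : 15
bipush 55 : 15 55
irem      : 15
bipush 3  : 15 3
iadd      : 18
ineg      : -18
bipush 8  : -18 8
isub      : -26

-26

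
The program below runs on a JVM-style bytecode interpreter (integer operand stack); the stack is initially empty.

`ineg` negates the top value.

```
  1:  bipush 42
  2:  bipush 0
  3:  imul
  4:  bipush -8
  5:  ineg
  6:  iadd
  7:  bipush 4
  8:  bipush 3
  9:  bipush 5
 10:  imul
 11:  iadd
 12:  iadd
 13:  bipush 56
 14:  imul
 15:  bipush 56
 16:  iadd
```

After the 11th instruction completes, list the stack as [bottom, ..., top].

[8, 19]

bipush 42  42
bipush 0   42 0
imul       0
bipush -8  0 -8
ineg       0 8
iadd       8
bipush 4   8 4
bipush 3   8 4 3
bipush 5   8 4 3 5
imul       8 4 15
iadd       8 19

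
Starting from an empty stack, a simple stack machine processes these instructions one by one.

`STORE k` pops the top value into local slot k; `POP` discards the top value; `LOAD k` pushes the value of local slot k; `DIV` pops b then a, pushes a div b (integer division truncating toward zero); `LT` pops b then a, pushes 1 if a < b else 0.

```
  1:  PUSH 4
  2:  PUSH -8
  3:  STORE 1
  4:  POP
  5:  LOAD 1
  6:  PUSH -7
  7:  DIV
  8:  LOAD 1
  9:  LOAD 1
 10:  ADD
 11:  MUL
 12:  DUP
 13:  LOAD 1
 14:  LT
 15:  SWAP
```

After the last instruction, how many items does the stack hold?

PUSH 4   [4]
PUSH -8  [4, -8]
STORE 1  [4]
POP      []
LOAD 1   [-8]
PUSH -7  [-8, -7]
DIV      [1]
LOAD 1   [1, -8]
LOAD 1   [1, -8, -8]
ADD      [1, -16]
MUL      [-16]
DUP      [-16, -16]
LOAD 1   [-16, -16, -8]
LT       [-16, 1]
SWAP     [1, -16]

2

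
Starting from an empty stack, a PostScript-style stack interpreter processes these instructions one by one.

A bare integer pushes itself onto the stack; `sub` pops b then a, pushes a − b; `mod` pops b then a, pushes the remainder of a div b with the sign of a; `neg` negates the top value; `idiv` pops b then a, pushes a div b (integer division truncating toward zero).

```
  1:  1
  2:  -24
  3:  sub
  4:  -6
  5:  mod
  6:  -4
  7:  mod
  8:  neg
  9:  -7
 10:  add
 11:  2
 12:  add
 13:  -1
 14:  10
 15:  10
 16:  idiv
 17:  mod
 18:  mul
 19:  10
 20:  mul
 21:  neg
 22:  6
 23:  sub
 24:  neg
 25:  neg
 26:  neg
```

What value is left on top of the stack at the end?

6

1    : 1
-24  : 1 -24
sub  : 25
-6   : 25 -6
mod  : 1
-4   : 1 -4
mod  : 1
neg  : -1
-7   : -1 -7
add  : -8
2    : -8 2
add  : -6
-1   : -6 -1
10   : -6 -1 10
10   : -6 -1 10 10
idiv : -6 -1 1
mod  : -6 0
mul  : 0
10   : 0 10
mul  : 0
neg  : 0
6    : 0 6
sub  : -6
neg  : 6
neg  : -6
neg  : 6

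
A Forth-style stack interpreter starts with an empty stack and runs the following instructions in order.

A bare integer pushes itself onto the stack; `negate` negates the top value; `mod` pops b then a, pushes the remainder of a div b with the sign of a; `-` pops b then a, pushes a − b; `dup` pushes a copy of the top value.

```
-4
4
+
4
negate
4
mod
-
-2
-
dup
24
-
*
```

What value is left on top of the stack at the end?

-4     -> [-4]
4      -> [-4, 4]
+      -> [0]
4      -> [0, 4]
negate -> [0, -4]
4      -> [0, -4, 4]
mod    -> [0, 0]
-      -> [0]
-2     -> [0, -2]
-      -> [2]
dup    -> [2, 2]
24     -> [2, 2, 24]
-      -> [2, -22]
*      -> [-44]

-44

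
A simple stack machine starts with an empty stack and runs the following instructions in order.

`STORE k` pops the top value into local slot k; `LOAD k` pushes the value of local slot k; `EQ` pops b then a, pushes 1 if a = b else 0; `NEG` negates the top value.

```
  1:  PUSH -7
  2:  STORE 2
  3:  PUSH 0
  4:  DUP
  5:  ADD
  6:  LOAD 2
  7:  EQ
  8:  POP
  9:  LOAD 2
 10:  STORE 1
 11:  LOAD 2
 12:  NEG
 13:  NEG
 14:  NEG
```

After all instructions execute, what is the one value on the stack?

PUSH -7 -> [-7]
STORE 2 -> []
PUSH 0  -> [0]
DUP     -> [0, 0]
ADD     -> [0]
LOAD 2  -> [0, -7]
EQ      -> [0]
POP     -> []
LOAD 2  -> [-7]
STORE 1 -> []
LOAD 2  -> [-7]
NEG     -> [7]
NEG     -> [-7]
NEG     -> [7]

7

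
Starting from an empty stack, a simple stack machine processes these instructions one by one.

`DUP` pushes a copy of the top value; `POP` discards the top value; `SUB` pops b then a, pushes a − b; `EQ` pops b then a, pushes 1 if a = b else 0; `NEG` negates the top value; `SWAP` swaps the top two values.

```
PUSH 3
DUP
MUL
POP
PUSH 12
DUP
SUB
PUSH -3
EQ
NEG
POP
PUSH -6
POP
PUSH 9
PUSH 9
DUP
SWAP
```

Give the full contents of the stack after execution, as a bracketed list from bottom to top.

PUSH 3   3
DUP      3 3
MUL      9
POP      (empty)
PUSH 12  12
DUP      12 12
SUB      0
PUSH -3  0 -3
EQ       0
NEG      0
POP      (empty)
PUSH -6  -6
POP      (empty)
PUSH 9   9
PUSH 9   9 9
DUP      9 9 9
SWAP     9 9 9

[9, 9, 9]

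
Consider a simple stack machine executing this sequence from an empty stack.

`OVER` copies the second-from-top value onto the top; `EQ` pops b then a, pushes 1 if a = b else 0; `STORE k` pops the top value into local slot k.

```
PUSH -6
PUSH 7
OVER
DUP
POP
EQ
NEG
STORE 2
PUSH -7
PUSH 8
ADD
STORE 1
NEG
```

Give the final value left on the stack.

6

PUSH -6 : -6
PUSH 7  : -6 7
OVER    : -6 7 -6
DUP     : -6 7 -6 -6
POP     : -6 7 -6
EQ      : -6 0
NEG     : -6 0
STORE 2 : -6
PUSH -7 : -6 -7
PUSH 8  : -6 -7 8
ADD     : -6 1
STORE 1 : -6
NEG     : 6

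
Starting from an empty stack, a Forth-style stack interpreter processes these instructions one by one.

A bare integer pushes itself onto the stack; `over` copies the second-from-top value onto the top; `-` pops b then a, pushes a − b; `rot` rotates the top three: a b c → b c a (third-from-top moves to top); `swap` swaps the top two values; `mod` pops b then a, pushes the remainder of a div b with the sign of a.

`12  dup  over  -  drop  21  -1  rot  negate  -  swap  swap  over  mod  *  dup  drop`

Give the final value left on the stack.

12     -> 12
dup    -> 12 12
over   -> 12 12 12
-      -> 12 0
drop   -> 12
21     -> 12 21
-1     -> 12 21 -1
rot    -> 21 -1 12
negate -> 21 -1 -12
-      -> 21 11
swap   -> 11 21
swap   -> 21 11
over   -> 21 11 21
mod    -> 21 11
*      -> 231
dup    -> 231 231
drop   -> 231

231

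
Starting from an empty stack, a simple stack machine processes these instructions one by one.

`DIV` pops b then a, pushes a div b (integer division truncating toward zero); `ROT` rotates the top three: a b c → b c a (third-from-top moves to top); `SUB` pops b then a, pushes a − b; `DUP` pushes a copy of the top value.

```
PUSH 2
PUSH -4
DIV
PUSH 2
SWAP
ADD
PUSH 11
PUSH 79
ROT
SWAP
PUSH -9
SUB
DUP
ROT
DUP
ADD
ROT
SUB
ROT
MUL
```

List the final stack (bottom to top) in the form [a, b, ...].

[88, -924]

PUSH 2  → 2
PUSH -4 → 2 -4
DIV     → 0
PUSH 2  → 0 2
SWAP    → 2 0
ADD     → 2
PUSH 11 → 2 11
PUSH 79 → 2 11 79
ROT     → 11 79 2
SWAP    → 11 2 79
PUSH -9 → 11 2 79 -9
SUB     → 11 2 88
DUP     → 11 2 88 88
ROT     → 11 88 88 2
DUP     → 11 88 88 2 2
ADD     → 11 88 88 4
ROT     → 11 88 4 88
SUB     → 11 88 -84
ROT     → 88 -84 11
MUL     → 88 -924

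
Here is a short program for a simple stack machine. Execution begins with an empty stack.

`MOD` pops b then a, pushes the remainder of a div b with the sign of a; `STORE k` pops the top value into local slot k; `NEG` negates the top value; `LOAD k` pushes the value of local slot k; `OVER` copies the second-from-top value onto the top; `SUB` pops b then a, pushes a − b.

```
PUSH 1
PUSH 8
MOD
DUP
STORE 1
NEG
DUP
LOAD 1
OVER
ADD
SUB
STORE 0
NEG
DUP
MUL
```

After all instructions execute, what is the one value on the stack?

1

PUSH 1  -> 1
PUSH 8  -> 1 8
MOD     -> 1
DUP     -> 1 1
STORE 1 -> 1
NEG     -> -1
DUP     -> -1 -1
LOAD 1  -> -1 -1 1
OVER    -> -1 -1 1 -1
ADD     -> -1 -1 0
SUB     -> -1 -1
STORE 0 -> -1
NEG     -> 1
DUP     -> 1 1
MUL     -> 1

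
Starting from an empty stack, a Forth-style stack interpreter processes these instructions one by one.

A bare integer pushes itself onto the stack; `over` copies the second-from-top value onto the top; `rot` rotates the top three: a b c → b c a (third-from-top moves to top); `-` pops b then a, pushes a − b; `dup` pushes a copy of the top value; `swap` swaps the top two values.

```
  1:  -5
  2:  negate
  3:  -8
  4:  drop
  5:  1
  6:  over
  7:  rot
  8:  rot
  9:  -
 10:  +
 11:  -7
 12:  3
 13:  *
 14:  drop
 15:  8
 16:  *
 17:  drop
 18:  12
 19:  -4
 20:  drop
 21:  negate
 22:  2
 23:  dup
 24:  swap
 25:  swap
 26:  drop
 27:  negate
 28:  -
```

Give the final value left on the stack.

-10

-5     -> [-5]
negate -> [5]
-8     -> [5, -8]
drop   -> [5]
1      -> [5, 1]
over   -> [5, 1, 5]
rot    -> [1, 5, 5]
rot    -> [5, 5, 1]
-      -> [5, 4]
+      -> [9]
-7     -> [9, -7]
3      -> [9, -7, 3]
*      -> [9, -21]
drop   -> [9]
8      -> [9, 8]
*      -> [72]
drop   -> []
12     -> [12]
-4     -> [12, -4]
drop   -> [12]
negate -> [-12]
2      -> [-12, 2]
dup    -> [-12, 2, 2]
swap   -> [-12, 2, 2]
swap   -> [-12, 2, 2]
drop   -> [-12, 2]
negate -> [-12, -2]
-      -> [-10]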